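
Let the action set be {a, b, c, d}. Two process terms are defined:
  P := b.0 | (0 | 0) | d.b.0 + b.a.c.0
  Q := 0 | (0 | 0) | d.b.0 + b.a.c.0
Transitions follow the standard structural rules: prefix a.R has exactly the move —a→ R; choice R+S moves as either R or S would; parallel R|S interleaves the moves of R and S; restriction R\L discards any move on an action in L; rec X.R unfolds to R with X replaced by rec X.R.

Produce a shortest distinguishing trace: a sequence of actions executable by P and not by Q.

LTS(P): 9 reachable states
  s0 = b.0 | (0 | 0) | d.b.0 + b.a.c.0 | =b=> s1, =b=> s2, =d=> s3
  s1 = 0 | (0 | 0) | d.b.0 | =d=> s4
  s2 = a.c.0 | =a=> s5
  s3 = b.0 | (0 | 0) | b.0 | =b=> s4, =b=> s6
  s4 = 0 | (0 | 0) | b.0 | =b=> s7
  s5 = c.0 | =c=> s8
  s6 = b.0 | (0 | 0) | 0 | =b=> s7
  s7 = 0 | (0 | 0) | 0 | deadlocked
  s8 = 0 | deadlocked
LTS(Q): 6 reachable states
  t0 = 0 | (0 | 0) | d.b.0 + b.a.c.0 | =b=> t1, =d=> t2
  t1 = a.c.0 | =a=> t3
  t2 = 0 | (0 | 0) | b.0 | =b=> t4
  t3 = c.0 | =c=> t5
  t4 = 0 | (0 | 0) | 0 | deadlocked
  t5 = 0 | deadlocked
Run σ = ⟨bd⟩ on P: start {s0}
  [1] b ⇒ {s1, s2}
  [2] d ⇒ {s4}
  P completes σ.
Run σ = ⟨bd⟩ on Q: start {t0}
  [1] b ⇒ {t1}
  [2] d ⇒ no successor for Q

bd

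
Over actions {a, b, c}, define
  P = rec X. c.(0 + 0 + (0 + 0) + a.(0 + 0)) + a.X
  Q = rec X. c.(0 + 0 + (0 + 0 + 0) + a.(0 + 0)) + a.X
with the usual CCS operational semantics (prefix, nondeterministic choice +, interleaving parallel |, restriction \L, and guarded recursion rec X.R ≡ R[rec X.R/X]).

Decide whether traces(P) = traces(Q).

traces(P) = traces(Q)

Reachable graph of P (3 states):
  u0 = rec X. c.(0 + 0 + (0 + 0) + a.(0 + 0)) + a.X | —a→ u0, —c→ u1
  u1 = 0 + 0 + (0 + 0) + a.(0 + 0) | —a→ u2
  u2 = 0 + 0 | ·
Reachable graph of Q (3 states):
  v0 = rec X. c.(0 + 0 + (0 + 0 + 0) + a.(0 + 0)) + a.X | —a→ v0, —c→ v1
  v1 = 0 + 0 + (0 + 0 + 0) + a.(0 + 0) | —a→ v2
  v2 = 0 + 0 | ·
Coarsest stable partition (strong bisimilarity classes):
  B0 = {u0, v0}
  B1 = {u1, v1}
  B2 = {u2, v2}
u0 ∈ B0, v0 ∈ B0 → same block
Bisimilar ⇒ trace-equivalent.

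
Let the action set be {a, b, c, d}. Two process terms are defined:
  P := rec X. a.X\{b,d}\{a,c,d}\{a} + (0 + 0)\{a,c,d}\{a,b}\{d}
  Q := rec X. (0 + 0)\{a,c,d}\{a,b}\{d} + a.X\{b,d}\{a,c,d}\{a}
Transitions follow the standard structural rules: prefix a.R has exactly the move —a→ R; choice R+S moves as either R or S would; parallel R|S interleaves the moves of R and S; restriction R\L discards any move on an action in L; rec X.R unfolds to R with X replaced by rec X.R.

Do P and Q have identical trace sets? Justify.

trace-equivalent

LTS(P): 2 reachable states
  u0 = rec X. a.X\{b,d}\{a,c,d}\{a} + (0 + 0)\{a,c,d}\{a,b}\{d} ⊢ —a→ u1
  u1 = (rec X. a.X\{b,d}\{a,c,d}\{a} + (0 + 0)\{a,c,d}\{a,b}\{d})\{b,d}\{a,c,d}\{a} ⊢ (no moves)
LTS(Q): 2 reachable states
  v0 = rec X. (0 + 0)\{a,c,d}\{a,b}\{d} + a.X\{b,d}\{a,c,d}\{a} ⊢ —a→ v1
  v1 = (rec X. (0 + 0)\{a,c,d}\{a,b}\{d} + a.X\{b,d}\{a,c,d}\{a})\{b,d}\{a,c,d}\{a} ⊢ (no moves)
Partition-refinement fixed point:
  B0 = {u0, v0}
  B1 = {u1, v1}
u0 ∈ B0, v0 ∈ B0 → same block
Bisimilar ⇒ trace-equivalent.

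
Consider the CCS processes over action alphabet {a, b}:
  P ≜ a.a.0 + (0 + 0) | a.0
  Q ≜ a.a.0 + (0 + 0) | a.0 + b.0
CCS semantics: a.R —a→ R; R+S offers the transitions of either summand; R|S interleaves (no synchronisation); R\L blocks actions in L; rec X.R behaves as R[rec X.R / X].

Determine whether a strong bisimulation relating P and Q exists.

NO

LTS(P): 4 reachable states
  m0 = a.a.0 + (0 + 0) | a.0 has moves —a→ m1, —a→ m2
  m1 = (0 + 0) | 0 has moves ∅
  m2 = a.0 has moves —a→ m3
  m3 = 0 has moves ∅
LTS(Q): 4 reachable states
  n0 = a.a.0 + (0 + 0) | a.0 + b.0 has moves —a→ n1, —a→ n2, —b→ n3
  n1 = (0 + 0) | 0 has moves ∅
  n2 = a.0 has moves —a→ n3
  n3 = 0 has moves ∅
Partition-refinement fixed point:
  B0 = {m0}
  B1 = {m1, m3, n1, n3}
  B2 = {m2, n2}
  B3 = {n0}
m0 ∈ B0, n0 ∈ B3 → different blocks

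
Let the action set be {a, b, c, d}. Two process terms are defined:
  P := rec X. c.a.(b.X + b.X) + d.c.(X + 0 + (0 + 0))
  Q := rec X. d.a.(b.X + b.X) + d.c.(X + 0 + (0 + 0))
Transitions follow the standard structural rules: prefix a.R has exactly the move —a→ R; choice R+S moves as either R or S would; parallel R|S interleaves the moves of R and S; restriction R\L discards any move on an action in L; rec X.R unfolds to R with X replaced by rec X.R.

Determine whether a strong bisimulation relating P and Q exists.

P ≁ Q

P's transition system — 5 states:
  u0 = rec X. c.a.(b.X + b.X) + d.c.(X + 0 + (0 + 0)) has moves --c--▸ u1, --d--▸ u2
  u1 = a.(b.(rec X. c.a.(b.X + b.X) + d.c.(X + 0 + (0 + 0))) + b.(rec X. c.a.(b.X + b.X) + d.c.(X + 0 + (0 + 0)))) has moves --a--▸ u3
  u2 = c.((rec X. c.a.(b.X + b.X) + d.c.(X + 0 + (0 + 0))) + 0 + (0 + 0)) has moves --c--▸ u4
  u3 = b.(rec X. c.a.(b.X + b.X) + d.c.(X + 0 + (0 + 0))) + b.(rec X. c.a.(b.X + b.X) + d.c.(X + 0 + (0 + 0))) has moves --b--▸ u0
  u4 = (rec X. c.a.(b.X + b.X) + d.c.(X + 0 + (0 + 0))) + 0 + (0 + 0) has moves --c--▸ u1, --d--▸ u2
Q's transition system — 5 states:
  v0 = rec X. d.a.(b.X + b.X) + d.c.(X + 0 + (0 + 0)) has moves --d--▸ v1, --d--▸ v2
  v1 = a.(b.(rec X. d.a.(b.X + b.X) + d.c.(X + 0 + (0 + 0))) + b.(rec X. d.a.(b.X + b.X) + d.c.(X + 0 + (0 + 0)))) has moves --a--▸ v3
  v2 = c.((rec X. d.a.(b.X + b.X) + d.c.(X + 0 + (0 + 0))) + 0 + (0 + 0)) has moves --c--▸ v4
  v3 = b.(rec X. d.a.(b.X + b.X) + d.c.(X + 0 + (0 + 0))) + b.(rec X. d.a.(b.X + b.X) + d.c.(X + 0 + (0 + 0))) has moves --b--▸ v0
  v4 = (rec X. d.a.(b.X + b.X) + d.c.(X + 0 + (0 + 0))) + 0 + (0 + 0) has moves --d--▸ v1, --d--▸ v2
Coarsest stable partition (strong bisimilarity classes):
  B0 = {u0, u4}
  B1 = {u1}
  B2 = {u3}
  B3 = {u2}
  B4 = {v0, v4}
  B5 = {v2}
  B6 = {v1}
  B7 = {v3}
u0 ∈ B0, v0 ∈ B4 → different blocks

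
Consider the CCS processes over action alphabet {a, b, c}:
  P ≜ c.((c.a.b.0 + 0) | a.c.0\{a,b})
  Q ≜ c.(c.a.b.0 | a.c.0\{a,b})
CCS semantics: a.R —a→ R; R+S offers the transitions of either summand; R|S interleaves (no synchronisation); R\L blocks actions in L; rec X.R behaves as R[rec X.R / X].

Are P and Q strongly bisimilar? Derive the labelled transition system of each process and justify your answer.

P's transition system — 13 states:
  p0 = c.((c.a.b.0 + 0) | a.c.0\{a,b}) | —c→ p1
  p1 = (c.a.b.0 + 0) | a.c.0\{a,b} | —a→ p2, —c→ p3
  p2 = (c.a.b.0 + 0) | c.0\{a,b} | —c→ p4, —c→ p5
  p3 = a.b.0 | a.c.0\{a,b} | —a→ p5, —a→ p6
  p4 = (c.a.b.0 + 0) | 0\{a,b} | —c→ p7
  p5 = a.b.0 | c.0\{a,b} | —a→ p8, —c→ p7
  p6 = b.0 | a.c.0\{a,b} | —a→ p8, —b→ p9
  p7 = a.b.0 | 0\{a,b} | —a→ p10
  p8 = b.0 | c.0\{a,b} | —b→ p11, —c→ p10
  p9 = 0 | a.c.0\{a,b} | —a→ p11
  p10 = b.0 | 0\{a,b} | —b→ p12
  p11 = 0 | c.0\{a,b} | —c→ p12
  p12 = 0 | 0\{a,b} | ∅
Q's transition system — 13 states:
  q0 = c.(c.a.b.0 | a.c.0\{a,b}) | —c→ q1
  q1 = c.a.b.0 | a.c.0\{a,b} | —a→ q2, —c→ q3
  q2 = c.a.b.0 | c.0\{a,b} | —c→ q4, —c→ q5
  q3 = a.b.0 | a.c.0\{a,b} | —a→ q4, —a→ q6
  q4 = a.b.0 | c.0\{a,b} | —a→ q7, —c→ q8
  q5 = c.a.b.0 | 0\{a,b} | —c→ q8
  q6 = b.0 | a.c.0\{a,b} | —a→ q7, —b→ q9
  q7 = b.0 | c.0\{a,b} | —b→ q10, —c→ q11
  q8 = a.b.0 | 0\{a,b} | —a→ q11
  q9 = 0 | a.c.0\{a,b} | —a→ q10
  q10 = 0 | c.0\{a,b} | —c→ q12
  q11 = b.0 | 0\{a,b} | —b→ q12
  q12 = 0 | 0\{a,b} | ∅
Partition-refinement fixed point:
  B0 = {p0, q0}
  B1 = {p1, q1}
  B2 = {p2, q2}
  B3 = {p4, q5}
  B4 = {p7, q8}
  B5 = {p10, q11}
  B6 = {p12, q12}
  B7 = {p5, q4}
  B8 = {p8, q7}
  B9 = {p11, q10}
  B10 = {p3, q3}
  B11 = {p6, q6}
  B12 = {p9, q9}
p0 ∈ B0, q0 ∈ B0 → same block

YES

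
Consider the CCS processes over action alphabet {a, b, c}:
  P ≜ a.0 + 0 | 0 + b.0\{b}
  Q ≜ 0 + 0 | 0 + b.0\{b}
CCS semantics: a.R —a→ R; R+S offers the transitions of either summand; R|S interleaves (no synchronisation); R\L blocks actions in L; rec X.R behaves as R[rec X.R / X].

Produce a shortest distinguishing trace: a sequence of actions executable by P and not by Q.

LTS(P): 3 reachable states
  p0 = a.0 + 0 | 0 + b.0\{b} | -a-> p1, -b-> p2
  p1 = 0 | stopped
  p2 = 0\{b} | stopped
LTS(Q): 2 reachable states
  q0 = 0 + 0 | 0 + b.0\{b} | -b-> q1
  q1 = 0\{b} | stopped
Run σ = ⟨a⟩ on P: start {p0}
  [1] a ⇒ {p1}
  ✓ P
Run σ = ⟨a⟩ on Q: start {q0}
  [1] a ⇒ ∅  — Q cannot continue

a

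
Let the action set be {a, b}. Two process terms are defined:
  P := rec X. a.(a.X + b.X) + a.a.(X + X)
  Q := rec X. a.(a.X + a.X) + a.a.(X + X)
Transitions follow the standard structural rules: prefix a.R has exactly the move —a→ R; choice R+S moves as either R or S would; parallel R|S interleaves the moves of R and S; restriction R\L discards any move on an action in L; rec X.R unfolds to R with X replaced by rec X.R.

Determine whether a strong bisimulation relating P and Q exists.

P ≁ Q

P's transition system — 4 states:
  m0 = rec X. a.(a.X + b.X) + a.a.(X + X) :: =a=> m1, =a=> m2
  m1 = a.((rec X. a.(a.X + b.X) + a.a.(X + X)) + (rec X. a.(a.X + b.X) + a.a.(X + X))) :: =a=> m3
  m2 = a.(rec X. a.(a.X + b.X) + a.a.(X + X)) + b.(rec X. a.(a.X + b.X) + a.a.(X + X)) :: =a=> m0, =b=> m0
  m3 = (rec X. a.(a.X + b.X) + a.a.(X + X)) + (rec X. a.(a.X + b.X) + a.a.(X + X)) :: =a=> m1, =a=> m2
Q's transition system — 4 states:
  n0 = rec X. a.(a.X + a.X) + a.a.(X + X) :: =a=> n1, =a=> n2
  n1 = a.((rec X. a.(a.X + a.X) + a.a.(X + X)) + (rec X. a.(a.X + a.X) + a.a.(X + X))) :: =a=> n3
  n2 = a.(rec X. a.(a.X + a.X) + a.a.(X + X)) + a.(rec X. a.(a.X + a.X) + a.a.(X + X)) :: =a=> n0
  n3 = (rec X. a.(a.X + a.X) + a.a.(X + X)) + (rec X. a.(a.X + a.X) + a.a.(X + X)) :: =a=> n1, =a=> n2
Coarsest stable partition (strong bisimilarity classes):
  B0 = {m0, m3}
  B1 = {m1}
  B2 = {m2}
  B3 = {n0, n1, n2, n3}
m0 ∈ B0, n0 ∈ B3 → different blocks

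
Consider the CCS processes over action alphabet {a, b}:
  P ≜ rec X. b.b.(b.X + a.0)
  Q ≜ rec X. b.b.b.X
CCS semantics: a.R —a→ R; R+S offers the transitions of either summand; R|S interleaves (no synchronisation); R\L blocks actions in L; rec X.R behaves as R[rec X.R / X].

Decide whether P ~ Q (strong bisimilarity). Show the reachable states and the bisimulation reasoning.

Reachable graph of P (4 states):
  u0 = rec X. b.b.(b.X + a.0) | --b--▸ u1
  u1 = b.(b.(rec X. b.b.(b.X + a.0)) + a.0) | --b--▸ u2
  u2 = b.(rec X. b.b.(b.X + a.0)) + a.0 | --a--▸ u3, --b--▸ u0
  u3 = 0 | ∅
Reachable graph of Q (3 states):
  v0 = rec X. b.b.b.X | --b--▸ v1
  v1 = b.b.(rec X. b.b.b.X) | --b--▸ v2
  v2 = b.(rec X. b.b.b.X) | --b--▸ v0
Bisimilarity quotient blocks:
  B0 = {u0}
  B1 = {u1}
  B2 = {u2}
  B3 = {u3}
  B4 = {v0, v1, v2}
u0 ∈ B0, v0 ∈ B4 → different blocks

P ≁ Q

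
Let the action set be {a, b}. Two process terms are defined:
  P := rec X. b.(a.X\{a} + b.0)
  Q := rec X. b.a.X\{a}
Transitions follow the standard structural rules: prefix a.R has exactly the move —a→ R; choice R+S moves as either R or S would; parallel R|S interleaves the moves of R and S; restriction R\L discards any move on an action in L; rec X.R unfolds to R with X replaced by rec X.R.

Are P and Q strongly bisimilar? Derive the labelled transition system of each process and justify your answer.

Reachable graph of P (6 states):
  u0 = rec X. b.(a.X\{a} + b.0) | ··b··> u1
  u1 = a.(rec X. b.(a.X\{a} + b.0))\{a} + b.0 | ··a··> u2, ··b··> u3
  u2 = (rec X. b.(a.X\{a} + b.0))\{a} | ··b··> u4
  u3 = 0 | deadlocked
  u4 = (a.(rec X. b.(a.X\{a} + b.0))\{a} + b.0)\{a} | ··b··> u5
  u5 = 0\{a} | deadlocked
Reachable graph of Q (4 states):
  v0 = rec X. b.a.X\{a} | ··b··> v1
  v1 = a.(rec X. b.a.X\{a})\{a} | ··a··> v2
  v2 = (rec X. b.a.X\{a})\{a} | ··b··> v3
  v3 = (a.(rec X. b.a.X\{a})\{a})\{a} | deadlocked
Partition-refinement fixed point:
  B0 = {u0}
  B1 = {u1}
  B2 = {u2}
  B3 = {u4, v2}
  B4 = {u3, u5, v3}
  B5 = {v0}
  B6 = {v1}
u0 ∈ B0, v0 ∈ B5 → different blocks

P ≁ Q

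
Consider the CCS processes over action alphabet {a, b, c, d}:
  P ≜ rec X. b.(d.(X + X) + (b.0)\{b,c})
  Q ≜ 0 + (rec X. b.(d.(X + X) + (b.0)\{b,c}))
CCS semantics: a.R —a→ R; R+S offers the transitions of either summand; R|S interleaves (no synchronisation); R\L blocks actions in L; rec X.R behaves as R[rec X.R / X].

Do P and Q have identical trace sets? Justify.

traces(P) = traces(Q)

LTS(P): 3 reachable states
  m0 = rec X. b.(d.(X + X) + (b.0)\{b,c}) :: -b-> m1
  m1 = d.((rec X. b.(d.(X + X) + (b.0)\{b,c})) + (rec X. b.(d.(X + X) + (b.0)\{b,c}))) + (b.0)\{b,c} :: -d-> m2
  m2 = (rec X. b.(d.(X + X) + (b.0)\{b,c})) + (rec X. b.(d.(X + X) + (b.0)\{b,c})) :: -b-> m1
LTS(Q): 3 reachable states
  n0 = 0 + (rec X. b.(d.(X + X) + (b.0)\{b,c})) :: -b-> n1
  n1 = d.((rec X. b.(d.(X + X) + (b.0)\{b,c})) + (rec X. b.(d.(X + X) + (b.0)\{b,c}))) + (b.0)\{b,c} :: -d-> n2
  n2 = (rec X. b.(d.(X + X) + (b.0)\{b,c})) + (rec X. b.(d.(X + X) + (b.0)\{b,c})) :: -b-> n1
Bisimilarity quotient blocks:
  B0 = {m0, m2, n0, n2}
  B1 = {m1, n1}
m0 ∈ B0, n0 ∈ B0 → same block
Bisimilar ⇒ trace-equivalent.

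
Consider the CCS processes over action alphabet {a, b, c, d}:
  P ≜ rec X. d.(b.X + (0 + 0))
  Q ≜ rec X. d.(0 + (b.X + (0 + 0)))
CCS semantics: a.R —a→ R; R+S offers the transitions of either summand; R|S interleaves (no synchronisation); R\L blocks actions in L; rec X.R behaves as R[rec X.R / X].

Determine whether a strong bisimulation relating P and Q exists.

P ~ Q

LTS(P): 2 reachable states
  p0 = rec X. d.(b.X + (0 + 0)) | ··d··> p1
  p1 = b.(rec X. d.(b.X + (0 + 0))) + (0 + 0) | ··b··> p0
LTS(Q): 2 reachable states
  q0 = rec X. d.(0 + (b.X + (0 + 0))) | ··d··> q1
  q1 = 0 + (b.(rec X. d.(0 + (b.X + (0 + 0)))) + (0 + 0)) | ··b··> q0
Bisimilarity quotient blocks:
  B0 = {p0, q0}
  B1 = {p1, q1}
p0 ∈ B0, q0 ∈ B0 → same block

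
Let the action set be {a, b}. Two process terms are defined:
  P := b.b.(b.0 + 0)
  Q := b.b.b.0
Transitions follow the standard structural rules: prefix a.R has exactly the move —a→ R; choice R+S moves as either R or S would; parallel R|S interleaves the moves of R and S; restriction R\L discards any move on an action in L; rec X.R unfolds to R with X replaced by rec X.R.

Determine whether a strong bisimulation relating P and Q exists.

P ~ Q

P's transition system — 4 states:
  p0 = b.b.(b.0 + 0) → =b=> p1
  p1 = b.(b.0 + 0) → =b=> p2
  p2 = b.0 + 0 → =b=> p3
  p3 = 0 → deadlocked
Q's transition system — 4 states:
  q0 = b.b.b.0 → =b=> q1
  q1 = b.b.0 → =b=> q2
  q2 = b.0 → =b=> q3
  q3 = 0 → deadlocked
Partition-refinement fixed point:
  B0 = {p0, q0}
  B1 = {p1, q1}
  B2 = {p2, q2}
  B3 = {p3, q3}
p0 ∈ B0, q0 ∈ B0 → same block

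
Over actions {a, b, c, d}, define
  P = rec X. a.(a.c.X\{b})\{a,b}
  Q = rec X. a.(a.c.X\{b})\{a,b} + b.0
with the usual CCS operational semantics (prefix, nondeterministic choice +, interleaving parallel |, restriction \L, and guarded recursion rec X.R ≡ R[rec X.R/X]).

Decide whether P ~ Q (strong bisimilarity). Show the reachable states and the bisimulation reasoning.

Reachable graph of P (2 states):
  s0 = rec X. a.(a.c.X\{b})\{a,b} :: =a=> s1
  s1 = (a.c.(rec X. a.(a.c.X\{b})\{a,b})\{b})\{a,b} :: ·
Reachable graph of Q (3 states):
  t0 = rec X. a.(a.c.X\{b})\{a,b} + b.0 :: =a=> t1, =b=> t2
  t1 = (a.c.(rec X. a.(a.c.X\{b})\{a,b} + b.0)\{b})\{a,b} :: ·
  t2 = 0 :: ·
Bisimilarity quotient blocks:
  B0 = {s0}
  B1 = {s1, t1, t2}
  B2 = {t0}
s0 ∈ B0, t0 ∈ B2 → different blocks

not bisimilar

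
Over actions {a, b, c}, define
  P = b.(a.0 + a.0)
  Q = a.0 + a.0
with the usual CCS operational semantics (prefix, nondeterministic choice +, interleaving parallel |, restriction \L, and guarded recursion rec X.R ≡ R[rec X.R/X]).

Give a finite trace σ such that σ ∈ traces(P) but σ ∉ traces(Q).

b

LTS(P): 3 reachable states
  u0 = b.(a.0 + a.0) has moves --b--▸ u1
  u1 = a.0 + a.0 has moves --a--▸ u2
  u2 = 0 has moves ∅
LTS(Q): 2 reachable states
  v0 = a.0 + a.0 has moves --a--▸ v1
  v1 = 0 has moves ∅
Run σ = ⟨b⟩ on P: start {u0}
  [1] b ⇒ {u1}
  ✓ P
Run σ = ⟨b⟩ on Q: start {v0}
  [1] b ⇒ no successor for Q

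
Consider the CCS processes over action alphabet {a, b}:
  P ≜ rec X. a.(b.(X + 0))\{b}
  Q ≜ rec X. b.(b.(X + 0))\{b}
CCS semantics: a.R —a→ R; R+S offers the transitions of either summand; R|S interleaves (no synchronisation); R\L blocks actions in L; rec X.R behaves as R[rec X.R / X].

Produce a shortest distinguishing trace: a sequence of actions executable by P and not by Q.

a

P's transition system — 2 states:
  p0 = rec X. a.(b.(X + 0))\{b} ⊢ ··a··> p1
  p1 = (b.((rec X. a.(b.(X + 0))\{b}) + 0))\{b} ⊢ ∅
Q's transition system — 2 states:
  q0 = rec X. b.(b.(X + 0))\{b} ⊢ ··b··> q1
  q1 = (b.((rec X. b.(b.(X + 0))\{b}) + 0))\{b} ⊢ ∅
Run σ = ⟨a⟩ on P: start {p0}
  [1] a ⇒ {p1}
  — P admits the full trace.
Run σ = ⟨a⟩ on Q: start {q0}
  [1] a ⇒ ∅  — Q cannot continue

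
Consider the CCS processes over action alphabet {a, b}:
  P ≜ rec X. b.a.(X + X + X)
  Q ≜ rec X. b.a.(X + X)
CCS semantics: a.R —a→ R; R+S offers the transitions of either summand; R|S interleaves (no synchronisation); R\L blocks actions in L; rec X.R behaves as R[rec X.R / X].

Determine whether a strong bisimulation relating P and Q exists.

Reachable graph of P (3 states):
  p0 = rec X. b.a.(X + X + X) ⊢ =b=> p1
  p1 = a.((rec X. b.a.(X + X + X)) + (rec X. b.a.(X + X + X)) + (rec X. b.a.(X + X + X))) ⊢ =a=> p2
  p2 = (rec X. b.a.(X + X + X)) + (rec X. b.a.(X + X + X)) + (rec X. b.a.(X + X + X)) ⊢ =b=> p1
Reachable graph of Q (3 states):
  q0 = rec X. b.a.(X + X) ⊢ =b=> q1
  q1 = a.((rec X. b.a.(X + X)) + (rec X. b.a.(X + X))) ⊢ =a=> q2
  q2 = (rec X. b.a.(X + X)) + (rec X. b.a.(X + X)) ⊢ =b=> q1
Bisimilarity quotient blocks:
  B0 = {p0, p2, q0, q2}
  B1 = {p1, q1}
p0 ∈ B0, q0 ∈ B0 → same block

P ~ Q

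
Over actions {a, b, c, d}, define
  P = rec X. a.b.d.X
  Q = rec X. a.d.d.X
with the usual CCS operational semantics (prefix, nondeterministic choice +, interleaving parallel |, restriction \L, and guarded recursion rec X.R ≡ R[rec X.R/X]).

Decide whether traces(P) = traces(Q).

traces(P) ≠ traces(Q) — witness ⟨ab⟩

P's transition system — 3 states:
  p0 = rec X. a.b.d.X :: =a=> p1
  p1 = b.d.(rec X. a.b.d.X) :: =b=> p2
  p2 = d.(rec X. a.b.d.X) :: =d=> p0
Q's transition system — 3 states:
  q0 = rec X. a.d.d.X :: =a=> q1
  q1 = d.d.(rec X. a.d.d.X) :: =d=> q2
  q2 = d.(rec X. a.d.d.X) :: =d=> q0
Executing ab from P (initial set {p0}):
  after a @ step 1: {p1}
  after b @ step 2: {p2}
  P completes σ.
Executing ab from Q (initial set {q0}):
  after a @ step 1: {q1}
  after b @ step 2: no successor for Q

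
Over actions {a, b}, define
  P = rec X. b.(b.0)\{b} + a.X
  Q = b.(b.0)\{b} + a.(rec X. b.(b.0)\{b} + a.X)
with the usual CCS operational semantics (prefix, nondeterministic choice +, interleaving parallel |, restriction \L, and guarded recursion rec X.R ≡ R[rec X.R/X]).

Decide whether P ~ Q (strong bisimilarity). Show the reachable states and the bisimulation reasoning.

P ~ Q

Reachable graph of P (2 states):
  p0 = rec X. b.(b.0)\{b} + a.X | -a-> p0, -b-> p1
  p1 = (b.0)\{b} | deadlocked
Reachable graph of Q (3 states):
  q0 = b.(b.0)\{b} + a.(rec X. b.(b.0)\{b} + a.X) | -a-> q1, -b-> q2
  q1 = rec X. b.(b.0)\{b} + a.X | -a-> q1, -b-> q2
  q2 = (b.0)\{b} | deadlocked
Coarsest stable partition (strong bisimilarity classes):
  B0 = {p0, q0, q1}
  B1 = {p1, q2}
p0 ∈ B0, q0 ∈ B0 → same block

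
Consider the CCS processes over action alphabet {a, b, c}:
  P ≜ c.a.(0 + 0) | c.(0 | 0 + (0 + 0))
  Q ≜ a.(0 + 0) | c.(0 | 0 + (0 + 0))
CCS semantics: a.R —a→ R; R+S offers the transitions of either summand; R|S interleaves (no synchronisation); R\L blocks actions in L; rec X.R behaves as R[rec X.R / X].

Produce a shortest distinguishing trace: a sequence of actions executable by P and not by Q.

P's transition system — 6 states:
  u0 = c.a.(0 + 0) | c.(0 | 0 + (0 + 0)) → -c-> u1, -c-> u2
  u1 = a.(0 + 0) | c.(0 | 0 + (0 + 0)) → -a-> u3, -c-> u4
  u2 = c.a.(0 + 0) | (0 | 0 + (0 + 0)) → -c-> u4
  u3 = (0 + 0) | c.(0 | 0 + (0 + 0)) → -c-> u5
  u4 = a.(0 + 0) | (0 | 0 + (0 + 0)) → -a-> u5
  u5 = (0 + 0) | (0 | 0 + (0 + 0)) → deadlocked
Q's transition system — 4 states:
  v0 = a.(0 + 0) | c.(0 | 0 + (0 + 0)) → -a-> v1, -c-> v2
  v1 = (0 + 0) | c.(0 | 0 + (0 + 0)) → -c-> v3
  v2 = a.(0 + 0) | (0 | 0 + (0 + 0)) → -a-> v3
  v3 = (0 + 0) | (0 | 0 + (0 + 0)) → deadlocked
Trace ⟨cc⟩ through P, begin at {u0}:
  step 1 (c): {u1, u2}
  step 2 (c): {u4}
  ✓ P
Trace ⟨cc⟩ through Q, begin at {v0}:
  step 1 (c): {v2}
  step 2 (c): no successor for Q

cc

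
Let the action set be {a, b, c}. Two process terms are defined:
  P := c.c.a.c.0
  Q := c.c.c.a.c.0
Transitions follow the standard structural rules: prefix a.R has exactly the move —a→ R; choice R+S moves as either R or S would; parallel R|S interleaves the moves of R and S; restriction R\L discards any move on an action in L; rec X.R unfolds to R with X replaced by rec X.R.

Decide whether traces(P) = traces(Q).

Reachable graph of P (5 states):
  m0 = c.c.a.c.0 has moves =c=> m1
  m1 = c.a.c.0 has moves =c=> m2
  m2 = a.c.0 has moves =a=> m3
  m3 = c.0 has moves =c=> m4
  m4 = 0 has moves stopped
Reachable graph of Q (6 states):
  n0 = c.c.c.a.c.0 has moves =c=> n1
  n1 = c.c.a.c.0 has moves =c=> n2
  n2 = c.a.c.0 has moves =c=> n3
  n3 = a.c.0 has moves =a=> n4
  n4 = c.0 has moves =c=> n5
  n5 = 0 has moves stopped
Executing cca from P (initial set {m0}):
  step 1 (c): {m1}
  step 2 (c): {m2}
  step 3 (a): {m3}
  P completes σ.
Executing cca from Q (initial set {n0}):
  step 1 (c): {n1}
  step 2 (c): {n2}
  step 3 (a): ∅ (Q stuck)

trace-distinct — witness ⟨cca⟩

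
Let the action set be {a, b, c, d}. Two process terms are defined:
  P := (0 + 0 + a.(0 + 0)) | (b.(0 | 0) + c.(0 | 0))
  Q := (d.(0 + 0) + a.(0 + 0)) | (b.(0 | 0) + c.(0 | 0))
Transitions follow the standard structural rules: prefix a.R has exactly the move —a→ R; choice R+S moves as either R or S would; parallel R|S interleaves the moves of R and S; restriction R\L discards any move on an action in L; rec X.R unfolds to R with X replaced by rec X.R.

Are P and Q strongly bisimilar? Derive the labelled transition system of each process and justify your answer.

NO

LTS(P): 4 reachable states
  p0 = (0 + 0 + a.(0 + 0)) | (b.(0 | 0) + c.(0 | 0)) has moves ··a··> p1, ··b··> p2, ··c··> p2
  p1 = (0 + 0) | (b.(0 | 0) + c.(0 | 0)) has moves ··b··> p3, ··c··> p3
  p2 = (0 + 0 + a.(0 + 0)) | (0 | 0) has moves ··a··> p3
  p3 = (0 + 0) | (0 | 0) has moves deadlocked
LTS(Q): 4 reachable states
  q0 = (d.(0 + 0) + a.(0 + 0)) | (b.(0 | 0) + c.(0 | 0)) has moves ··a··> q1, ··b··> q2, ··c··> q2, ··d··> q1
  q1 = (0 + 0) | (b.(0 | 0) + c.(0 | 0)) has moves ··b··> q3, ··c··> q3
  q2 = (d.(0 + 0) + a.(0 + 0)) | (0 | 0) has moves ··a··> q3, ··d··> q3
  q3 = (0 + 0) | (0 | 0) has moves deadlocked
Bisimilarity quotient blocks:
  B0 = {p0}
  B1 = {p2}
  B2 = {p3, q3}
  B3 = {p1, q1}
  B4 = {q0}
  B5 = {q2}
p0 ∈ B0, q0 ∈ B4 → different blocks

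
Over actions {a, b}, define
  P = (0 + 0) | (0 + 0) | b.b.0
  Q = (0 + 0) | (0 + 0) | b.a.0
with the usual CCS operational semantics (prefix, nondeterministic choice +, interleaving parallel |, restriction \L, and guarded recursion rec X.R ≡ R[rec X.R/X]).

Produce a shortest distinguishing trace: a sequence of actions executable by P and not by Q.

P's transition system — 3 states:
  m0 = (0 + 0) | (0 + 0) | b.b.0 ⊢ ··b··> m1
  m1 = (0 + 0) | (0 + 0) | b.0 ⊢ ··b··> m2
  m2 = (0 + 0) | (0 + 0) | 0 ⊢ ∅
Q's transition system — 3 states:
  n0 = (0 + 0) | (0 + 0) | b.a.0 ⊢ ··b··> n1
  n1 = (0 + 0) | (0 + 0) | a.0 ⊢ ··a··> n2
  n2 = (0 + 0) | (0 + 0) | 0 ⊢ ∅
Run σ = ⟨bb⟩ on P: start {m0}
  step 1 (b): {m1}
  step 2 (b): {m2}
  — P admits the full trace.
Run σ = ⟨bb⟩ on Q: start {n0}
  step 1 (b): {n1}
  step 2 (b): ∅  — Q cannot continue

bb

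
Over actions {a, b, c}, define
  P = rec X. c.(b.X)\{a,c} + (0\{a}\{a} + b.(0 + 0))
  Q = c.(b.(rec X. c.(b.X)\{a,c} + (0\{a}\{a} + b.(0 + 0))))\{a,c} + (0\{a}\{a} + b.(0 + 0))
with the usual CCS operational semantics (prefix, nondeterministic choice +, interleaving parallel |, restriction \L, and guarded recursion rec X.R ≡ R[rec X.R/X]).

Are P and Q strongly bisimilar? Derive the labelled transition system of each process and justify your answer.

Reachable graph of P (5 states):
  m0 = rec X. c.(b.X)\{a,c} + (0\{a}\{a} + b.(0 + 0)) | --b--▸ m1, --c--▸ m2
  m1 = 0 + 0 | stopped
  m2 = (b.(rec X. c.(b.X)\{a,c} + (0\{a}\{a} + b.(0 + 0))))\{a,c} | --b--▸ m3
  m3 = (rec X. c.(b.X)\{a,c} + (0\{a}\{a} + b.(0 + 0)))\{a,c} | --b--▸ m4
  m4 = (0 + 0)\{a,c} | stopped
Reachable graph of Q (5 states):
  n0 = c.(b.(rec X. c.(b.X)\{a,c} + (0\{a}\{a} + b.(0 + 0))))\{a,c} + (0\{a}\{a} + b.(0 + 0)) | --b--▸ n1, --c--▸ n2
  n1 = 0 + 0 | stopped
  n2 = (b.(rec X. c.(b.X)\{a,c} + (0\{a}\{a} + b.(0 + 0))))\{a,c} | --b--▸ n3
  n3 = (rec X. c.(b.X)\{a,c} + (0\{a}\{a} + b.(0 + 0)))\{a,c} | --b--▸ n4
  n4 = (0 + 0)\{a,c} | stopped
Coarsest stable partition (strong bisimilarity classes):
  B0 = {m0, n0}
  B1 = {m1, m4, n1, n4}
  B2 = {m2, n2}
  B3 = {m3, n3}
m0 ∈ B0, n0 ∈ B0 → same block

bisimilar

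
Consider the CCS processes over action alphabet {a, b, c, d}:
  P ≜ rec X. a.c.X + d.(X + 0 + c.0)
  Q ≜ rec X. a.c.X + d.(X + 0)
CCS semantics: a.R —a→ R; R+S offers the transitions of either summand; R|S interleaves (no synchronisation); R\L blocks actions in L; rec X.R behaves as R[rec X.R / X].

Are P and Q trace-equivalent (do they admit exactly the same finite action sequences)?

P's transition system — 4 states:
  m0 = rec X. a.c.X + d.(X + 0 + c.0) | --a--▸ m1, --d--▸ m2
  m1 = c.(rec X. a.c.X + d.(X + 0 + c.0)) | --c--▸ m0
  m2 = (rec X. a.c.X + d.(X + 0 + c.0)) + 0 + c.0 | --a--▸ m1, --c--▸ m3, --d--▸ m2
  m3 = 0 | ·
Q's transition system — 3 states:
  n0 = rec X. a.c.X + d.(X + 0) | --a--▸ n1, --d--▸ n2
  n1 = c.(rec X. a.c.X + d.(X + 0)) | --c--▸ n0
  n2 = (rec X. a.c.X + d.(X + 0)) + 0 | --a--▸ n1, --d--▸ n2
Trace ⟨dc⟩ through P, begin at {m0}:
  after d @ step 1: {m2}
  after c @ step 2: {m3}
  ✓ P
Trace ⟨dc⟩ through Q, begin at {n0}:
  after d @ step 1: {n2}
  after c @ step 2: ∅  — Q cannot continue

NO — witness ⟨dc⟩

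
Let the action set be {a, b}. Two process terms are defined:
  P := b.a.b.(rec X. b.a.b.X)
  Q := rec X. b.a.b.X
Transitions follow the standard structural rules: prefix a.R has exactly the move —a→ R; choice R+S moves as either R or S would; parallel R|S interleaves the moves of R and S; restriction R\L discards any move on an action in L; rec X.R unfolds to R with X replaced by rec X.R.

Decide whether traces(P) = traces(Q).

traces(P) = traces(Q)

P's transition system — 4 states:
  p0 = b.a.b.(rec X. b.a.b.X) has moves ··b··> p1
  p1 = a.b.(rec X. b.a.b.X) has moves ··a··> p2
  p2 = b.(rec X. b.a.b.X) has moves ··b··> p3
  p3 = rec X. b.a.b.X has moves ··b··> p1
Q's transition system — 3 states:
  q0 = rec X. b.a.b.X has moves ··b··> q1
  q1 = a.b.(rec X. b.a.b.X) has moves ··a··> q2
  q2 = b.(rec X. b.a.b.X) has moves ··b··> q0
Coarsest stable partition (strong bisimilarity classes):
  B0 = {p0, p3, q0}
  B1 = {p1, q1}
  B2 = {p2, q2}
p0 ∈ B0, q0 ∈ B0 → same block
Bisimilar ⇒ trace-equivalent.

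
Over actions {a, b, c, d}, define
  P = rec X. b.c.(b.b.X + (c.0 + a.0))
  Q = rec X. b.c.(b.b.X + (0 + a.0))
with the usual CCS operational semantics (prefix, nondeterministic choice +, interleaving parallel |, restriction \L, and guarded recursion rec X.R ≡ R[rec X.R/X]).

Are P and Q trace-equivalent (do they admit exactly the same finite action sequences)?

P's transition system — 5 states:
  s0 = rec X. b.c.(b.b.X + (c.0 + a.0)) has moves --b--▸ s1
  s1 = c.(b.b.(rec X. b.c.(b.b.X + (c.0 + a.0))) + (c.0 + a.0)) has moves --c--▸ s2
  s2 = b.b.(rec X. b.c.(b.b.X + (c.0 + a.0))) + (c.0 + a.0) has moves --a--▸ s3, --b--▸ s4, --c--▸ s3
  s3 = 0 has moves ∅
  s4 = b.(rec X. b.c.(b.b.X + (c.0 + a.0))) has moves --b--▸ s0
Q's transition system — 5 states:
  t0 = rec X. b.c.(b.b.X + (0 + a.0)) has moves --b--▸ t1
  t1 = c.(b.b.(rec X. b.c.(b.b.X + (0 + a.0))) + (0 + a.0)) has moves --c--▸ t2
  t2 = b.b.(rec X. b.c.(b.b.X + (0 + a.0))) + (0 + a.0) has moves --a--▸ t3, --b--▸ t4
  t3 = 0 has moves ∅
  t4 = b.(rec X. b.c.(b.b.X + (0 + a.0))) has moves --b--▸ t0
Trace ⟨bcc⟩ through P, begin at {s0}:
  [1] b ⇒ {s1}
  [2] c ⇒ {s2}
  [3] c ⇒ {s3}
  — P admits the full trace.
Trace ⟨bcc⟩ through Q, begin at {t0}:
  [1] b ⇒ {t1}
  [2] c ⇒ {t2}
  [3] c ⇒ no successor for Q

trace-distinct — witness ⟨bcc⟩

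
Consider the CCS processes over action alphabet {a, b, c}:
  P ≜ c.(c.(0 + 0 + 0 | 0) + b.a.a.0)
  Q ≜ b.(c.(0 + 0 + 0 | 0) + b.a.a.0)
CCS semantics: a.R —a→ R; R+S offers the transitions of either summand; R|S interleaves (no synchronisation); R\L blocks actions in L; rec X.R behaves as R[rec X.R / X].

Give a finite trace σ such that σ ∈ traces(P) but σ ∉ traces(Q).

c

P's transition system — 6 states:
  u0 = c.(c.(0 + 0 + 0 | 0) + b.a.a.0) ⊢ -c-> u1
  u1 = c.(0 + 0 + 0 | 0) + b.a.a.0 ⊢ -b-> u2, -c-> u3
  u2 = a.a.0 ⊢ -a-> u4
  u3 = 0 + 0 + 0 | 0 ⊢ stopped
  u4 = a.0 ⊢ -a-> u5
  u5 = 0 ⊢ stopped
Q's transition system — 6 states:
  v0 = b.(c.(0 + 0 + 0 | 0) + b.a.a.0) ⊢ -b-> v1
  v1 = c.(0 + 0 + 0 | 0) + b.a.a.0 ⊢ -b-> v2, -c-> v3
  v2 = a.a.0 ⊢ -a-> v4
  v3 = 0 + 0 + 0 | 0 ⊢ stopped
  v4 = a.0 ⊢ -a-> v5
  v5 = 0 ⊢ stopped
Run σ = ⟨c⟩ on P: start {u0}
  [1] c ⇒ {u1}
  — P admits the full trace.
Run σ = ⟨c⟩ on Q: start {v0}
  [1] c ⇒ no successor for Q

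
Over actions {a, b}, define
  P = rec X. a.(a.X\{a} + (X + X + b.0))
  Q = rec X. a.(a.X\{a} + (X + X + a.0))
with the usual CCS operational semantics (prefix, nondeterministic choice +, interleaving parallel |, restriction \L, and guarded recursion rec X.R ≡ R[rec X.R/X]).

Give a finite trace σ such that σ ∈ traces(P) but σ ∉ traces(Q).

LTS(P): 4 reachable states
  p0 = rec X. a.(a.X\{a} + (X + X + b.0)) | ··a··> p1
  p1 = a.(rec X. a.(a.X\{a} + (X + X + b.0)))\{a} + ((rec X. a.(a.X\{a} + (X + X + b.0))) + (rec X. a.(a.X\{a} + (X + X + b.0))) + b.0) | ··a··> p1, ··a··> p2, ··b··> p3
  p2 = (rec X. a.(a.X\{a} + (X + X + b.0)))\{a} | ∅
  p3 = 0 | ∅
LTS(Q): 4 reachable states
  q0 = rec X. a.(a.X\{a} + (X + X + a.0)) | ··a··> q1
  q1 = a.(rec X. a.(a.X\{a} + (X + X + a.0)))\{a} + ((rec X. a.(a.X\{a} + (X + X + a.0))) + (rec X. a.(a.X\{a} + (X + X + a.0))) + a.0) | ··a··> q1, ··a··> q2, ··a··> q3
  q2 = (rec X. a.(a.X\{a} + (X + X + a.0)))\{a} | ∅
  q3 = 0 | ∅
Executing ab from P (initial set {p0}):
  after a @ step 1: {p1}
  after b @ step 2: {p3}
  ✓ P
Executing ab from Q (initial set {q0}):
  after a @ step 1: {q1}
  after b @ step 2: ∅  — Q cannot continue

ab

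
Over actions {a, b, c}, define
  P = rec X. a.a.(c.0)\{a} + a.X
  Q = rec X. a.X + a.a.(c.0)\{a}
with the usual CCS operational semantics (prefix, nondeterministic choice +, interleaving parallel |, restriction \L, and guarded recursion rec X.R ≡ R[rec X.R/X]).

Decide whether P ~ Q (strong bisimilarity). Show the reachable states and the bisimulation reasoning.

YES

LTS(P): 4 reachable states
  s0 = rec X. a.a.(c.0)\{a} + a.X has moves ··a··> s0, ··a··> s1
  s1 = a.(c.0)\{a} has moves ··a··> s2
  s2 = (c.0)\{a} has moves ··c··> s3
  s3 = 0\{a} has moves ∅
LTS(Q): 4 reachable states
  t0 = rec X. a.X + a.a.(c.0)\{a} has moves ··a··> t0, ··a··> t1
  t1 = a.(c.0)\{a} has moves ··a··> t2
  t2 = (c.0)\{a} has moves ··c··> t3
  t3 = 0\{a} has moves ∅
Coarsest stable partition (strong bisimilarity classes):
  B0 = {s0, t0}
  B1 = {s1, t1}
  B2 = {s2, t2}
  B3 = {s3, t3}
s0 ∈ B0, t0 ∈ B0 → same block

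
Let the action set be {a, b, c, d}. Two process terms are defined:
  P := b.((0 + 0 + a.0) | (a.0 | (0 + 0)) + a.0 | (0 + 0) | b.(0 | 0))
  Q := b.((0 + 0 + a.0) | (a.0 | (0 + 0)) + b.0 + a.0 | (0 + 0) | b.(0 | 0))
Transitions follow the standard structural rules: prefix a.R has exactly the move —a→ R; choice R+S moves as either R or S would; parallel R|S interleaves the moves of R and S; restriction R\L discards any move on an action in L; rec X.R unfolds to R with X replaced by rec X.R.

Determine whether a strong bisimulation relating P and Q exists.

LTS(P): 8 reachable states
  u0 = b.((0 + 0 + a.0) | (a.0 | (0 + 0)) + a.0 | (0 + 0) | b.(0 | 0)) ⊢ =b=> u1
  u1 = (0 + 0 + a.0) | (a.0 | (0 + 0)) + a.0 | (0 + 0) | b.(0 | 0) ⊢ =a=> u2, =a=> u3, =a=> u4, =b=> u5
  u2 = (0 + 0 + a.0) | (0 | (0 + 0)) ⊢ =a=> u6
  u3 = 0 | (0 + 0) | b.(0 | 0) ⊢ =b=> u7
  u4 = 0 | (a.0 | (0 + 0)) ⊢ =a=> u6
  u5 = a.0 | (0 + 0) | (0 | 0) ⊢ =a=> u7
  u6 = 0 | (0 | (0 + 0)) ⊢ ·
  u7 = 0 | (0 + 0) | (0 | 0) ⊢ ·
LTS(Q): 9 reachable states
  v0 = b.((0 + 0 + a.0) | (a.0 | (0 + 0)) + b.0 + a.0 | (0 + 0) | b.(0 | 0)) ⊢ =b=> v1
  v1 = (0 + 0 + a.0) | (a.0 | (0 + 0)) + b.0 + a.0 | (0 + 0) | b.(0 | 0) ⊢ =a=> v2, =a=> v3, =a=> v4, =b=> v5, =b=> v6
  v2 = (0 + 0 + a.0) | (0 | (0 + 0)) ⊢ =a=> v7
  v3 = 0 | (0 + 0) | b.(0 | 0) ⊢ =b=> v8
  v4 = 0 | (a.0 | (0 + 0)) ⊢ =a=> v7
  v5 = 0 ⊢ ·
  v6 = a.0 | (0 + 0) | (0 | 0) ⊢ =a=> v8
  v7 = 0 | (0 | (0 + 0)) ⊢ ·
  v8 = 0 | (0 + 0) | (0 | 0) ⊢ ·
Coarsest stable partition (strong bisimilarity classes):
  B0 = {u0}
  B1 = {u1}
  B2 = {u2, u4, u5, v2, v4, v6}
  B3 = {u6, u7, v5, v7, v8}
  B4 = {u3, v3}
  B5 = {v0}
  B6 = {v1}
u0 ∈ B0, v0 ∈ B5 → different blocks

P ≁ Q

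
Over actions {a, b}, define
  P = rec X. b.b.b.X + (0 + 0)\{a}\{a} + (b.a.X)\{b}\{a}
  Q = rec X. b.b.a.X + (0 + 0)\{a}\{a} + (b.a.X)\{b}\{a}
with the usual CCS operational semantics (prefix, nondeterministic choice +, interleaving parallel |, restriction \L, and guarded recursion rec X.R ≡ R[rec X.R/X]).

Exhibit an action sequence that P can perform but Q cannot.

bbb

P's transition system — 3 states:
  m0 = rec X. b.b.b.X + (0 + 0)\{a}\{a} + (b.a.X)\{b}\{a} :: --b--▸ m1
  m1 = b.b.(rec X. b.b.b.X + (0 + 0)\{a}\{a} + (b.a.X)\{b}\{a}) :: --b--▸ m2
  m2 = b.(rec X. b.b.b.X + (0 + 0)\{a}\{a} + (b.a.X)\{b}\{a}) :: --b--▸ m0
Q's transition system — 3 states:
  n0 = rec X. b.b.a.X + (0 + 0)\{a}\{a} + (b.a.X)\{b}\{a} :: --b--▸ n1
  n1 = b.a.(rec X. b.b.a.X + (0 + 0)\{a}\{a} + (b.a.X)\{b}\{a}) :: --b--▸ n2
  n2 = a.(rec X. b.b.a.X + (0 + 0)\{a}\{a} + (b.a.X)\{b}\{a}) :: --a--▸ n0
Trace ⟨bbb⟩ through P, begin at {m0}:
  [1] b ⇒ {m1}
  [2] b ⇒ {m2}
  [3] b ⇒ {m0}
  — P admits the full trace.
Trace ⟨bbb⟩ through Q, begin at {n0}:
  [1] b ⇒ {n1}
  [2] b ⇒ {n2}
  [3] b ⇒ ∅ (Q stuck)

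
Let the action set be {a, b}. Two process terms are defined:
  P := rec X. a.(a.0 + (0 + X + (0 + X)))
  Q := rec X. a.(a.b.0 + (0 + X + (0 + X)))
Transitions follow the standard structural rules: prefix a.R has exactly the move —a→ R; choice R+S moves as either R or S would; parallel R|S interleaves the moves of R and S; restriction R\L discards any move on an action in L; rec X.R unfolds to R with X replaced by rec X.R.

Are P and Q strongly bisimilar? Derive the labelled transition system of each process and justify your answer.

Reachable graph of P (3 states):
  p0 = rec X. a.(a.0 + (0 + X + (0 + X))) → --a--▸ p1
  p1 = a.0 + (0 + (rec X. a.(a.0 + (0 + X + (0 + X)))) + (0 + (rec X. a.(a.0 + (0 + X + (0 + X)))))) → --a--▸ p1, --a--▸ p2
  p2 = 0 → (no moves)
Reachable graph of Q (4 states):
  q0 = rec X. a.(a.b.0 + (0 + X + (0 + X))) → --a--▸ q1
  q1 = a.b.0 + (0 + (rec X. a.(a.b.0 + (0 + X + (0 + X)))) + (0 + (rec X. a.(a.b.0 + (0 + X + (0 + X)))))) → --a--▸ q1, --a--▸ q2
  q2 = b.0 → --b--▸ q3
  q3 = 0 → (no moves)
Coarsest stable partition (strong bisimilarity classes):
  B0 = {p0}
  B1 = {p1}
  B2 = {p2, q3}
  B3 = {q0}
  B4 = {q1}
  B5 = {q2}
p0 ∈ B0, q0 ∈ B3 → different blocks

P ≁ Q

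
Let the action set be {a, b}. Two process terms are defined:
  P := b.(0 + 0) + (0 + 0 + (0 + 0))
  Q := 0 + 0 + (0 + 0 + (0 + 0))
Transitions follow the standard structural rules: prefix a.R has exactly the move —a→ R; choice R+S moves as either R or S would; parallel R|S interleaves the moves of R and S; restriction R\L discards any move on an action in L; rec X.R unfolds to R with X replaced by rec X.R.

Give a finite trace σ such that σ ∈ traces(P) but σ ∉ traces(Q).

LTS(P): 2 reachable states
  m0 = b.(0 + 0) + (0 + 0 + (0 + 0)) ⊢ —b→ m1
  m1 = 0 + 0 ⊢ ∅
LTS(Q): 1 reachable states
  n0 = 0 + 0 + (0 + 0 + (0 + 0)) ⊢ ∅
Run σ = ⟨b⟩ on P: start {m0}
  step 1 (b): {m1}
  ✓ P
Run σ = ⟨b⟩ on Q: start {n0}
  step 1 (b): ∅ (Q stuck)

b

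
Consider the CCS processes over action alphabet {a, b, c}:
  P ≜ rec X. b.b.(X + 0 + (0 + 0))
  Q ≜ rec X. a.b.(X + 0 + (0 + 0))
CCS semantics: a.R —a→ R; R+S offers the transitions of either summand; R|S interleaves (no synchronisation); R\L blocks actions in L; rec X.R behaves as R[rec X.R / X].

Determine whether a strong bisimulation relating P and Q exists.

NO

P's transition system — 3 states:
  p0 = rec X. b.b.(X + 0 + (0 + 0)) | =b=> p1
  p1 = b.((rec X. b.b.(X + 0 + (0 + 0))) + 0 + (0 + 0)) | =b=> p2
  p2 = (rec X. b.b.(X + 0 + (0 + 0))) + 0 + (0 + 0) | =b=> p1
Q's transition system — 3 states:
  q0 = rec X. a.b.(X + 0 + (0 + 0)) | =a=> q1
  q1 = b.((rec X. a.b.(X + 0 + (0 + 0))) + 0 + (0 + 0)) | =b=> q2
  q2 = (rec X. a.b.(X + 0 + (0 + 0))) + 0 + (0 + 0) | =a=> q1
Bisimilarity quotient blocks:
  B0 = {p0, p1, p2}
  B1 = {q0, q2}
  B2 = {q1}
p0 ∈ B0, q0 ∈ B1 → different blocks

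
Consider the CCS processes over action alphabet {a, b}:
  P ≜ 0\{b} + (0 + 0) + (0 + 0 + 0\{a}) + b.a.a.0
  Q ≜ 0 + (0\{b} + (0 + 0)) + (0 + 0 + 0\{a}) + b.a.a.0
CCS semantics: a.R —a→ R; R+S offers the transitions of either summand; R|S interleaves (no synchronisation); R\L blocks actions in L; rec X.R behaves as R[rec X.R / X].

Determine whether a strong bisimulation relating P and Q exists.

LTS(P): 4 reachable states
  u0 = 0\{b} + (0 + 0) + (0 + 0 + 0\{a}) + b.a.a.0 has moves -b-> u1
  u1 = a.a.0 has moves -a-> u2
  u2 = a.0 has moves -a-> u3
  u3 = 0 has moves ∅
LTS(Q): 4 reachable states
  v0 = 0 + (0\{b} + (0 + 0)) + (0 + 0 + 0\{a}) + b.a.a.0 has moves -b-> v1
  v1 = a.a.0 has moves -a-> v2
  v2 = a.0 has moves -a-> v3
  v3 = 0 has moves ∅
Partition-refinement fixed point:
  B0 = {u0, v0}
  B1 = {u1, v1}
  B2 = {u2, v2}
  B3 = {u3, v3}
u0 ∈ B0, v0 ∈ B0 → same block

bisimilar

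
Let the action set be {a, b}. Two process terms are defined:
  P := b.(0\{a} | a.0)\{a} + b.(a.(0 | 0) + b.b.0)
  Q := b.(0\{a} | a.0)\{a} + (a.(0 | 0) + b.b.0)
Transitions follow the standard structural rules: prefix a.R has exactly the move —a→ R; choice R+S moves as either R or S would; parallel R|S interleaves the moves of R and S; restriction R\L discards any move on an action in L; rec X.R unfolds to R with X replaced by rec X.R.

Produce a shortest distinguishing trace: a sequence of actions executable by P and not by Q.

P's transition system — 6 states:
  s0 = b.(0\{a} | a.0)\{a} + b.(a.(0 | 0) + b.b.0) :: —b→ s1, —b→ s2
  s1 = (0\{a} | a.0)\{a} :: ∅
  s2 = a.(0 | 0) + b.b.0 :: —a→ s3, —b→ s4
  s3 = 0 | 0 :: ∅
  s4 = b.0 :: —b→ s5
  s5 = 0 :: ∅
Q's transition system — 5 states:
  t0 = b.(0\{a} | a.0)\{a} + (a.(0 | 0) + b.b.0) :: —a→ t1, —b→ t2, —b→ t3
  t1 = 0 | 0 :: ∅
  t2 = (0\{a} | a.0)\{a} :: ∅
  t3 = b.0 :: —b→ t4
  t4 = 0 :: ∅
Trace ⟨ba⟩ through P, begin at {s0}:
  step 1 (b): {s1, s2}
  step 2 (a): {s3}
  — P admits the full trace.
Trace ⟨ba⟩ through Q, begin at {t0}:
  step 1 (b): {t2, t3}
  step 2 (a): no successor for Q

ba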